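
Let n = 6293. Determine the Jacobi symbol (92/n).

Pull out 2^2: since 6293 ≡ 5 (mod 8), (2/6293) = -1, so (2/6293)^2 = +1.
Reciprocity: 23 ≡ 3 and 6293 ≡ 1 (mod 4), so (23/6293) = +(6293/23).
Reduce top mod 23: now compute (14/23).
Pull out 2: since 23 ≡ 7 (mod 8), (2/23) = +1.
Reciprocity: 7 ≡ 3 and 23 ≡ 3 (mod 4), so (7/23) = −(23/7).
Reduce top mod 7: now compute (2/7).
Pull out 2: since 7 ≡ 7 (mod 8), (2/7) = +1.
Reached (1/7) = 1. Collecting the sign flips along the way, the symbol is -1.

-1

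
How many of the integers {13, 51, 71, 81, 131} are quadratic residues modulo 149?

1

(13/149) = -1 → non-residue.
(51/149) = -1 → non-residue.
(71/149) = -1 → non-residue.
(81/149) = +1 → QR.
(131/149) = -1 → non-residue.
Total quadratic residues among the 5: 1.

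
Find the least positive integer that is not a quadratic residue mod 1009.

(2/1009) = +1, so 2 is a residue.
(3/1009) = +1, so 3 is a residue.
(4/1009) = +1, so 4 is a residue.
(5/1009) = +1, so 5 is a residue.
(6/1009) = +1, so 6 is a residue.
(7/1009) = +1, so 7 is a residue.
(8/1009) = +1, so 8 is a residue.
(9/1009) = +1, so 9 is a residue.
(10/1009) = +1, so 10 is a residue.
(11/1009) = −1, so 11 is the smallest positive non-residue mod 1009.

11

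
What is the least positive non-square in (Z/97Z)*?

(2/97) = +1, so 2 is a residue.
(3/97) = +1, so 3 is a residue.
(4/97) = +1, so 4 is a residue.
(5/97) = −1, so 5 is the smallest positive non-residue mod 97.

5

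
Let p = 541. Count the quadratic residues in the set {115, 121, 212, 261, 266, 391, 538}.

(115/541) = +1 → QR.
(121/541) = +1 → QR.
(212/541) = +1 → QR.
(261/541) = -1 → non-residue.
(266/541) = -1 → non-residue.
(391/541) = -1 → non-residue.
(538/541) = +1 → QR.
Total quadratic residues among the 7: 4.

4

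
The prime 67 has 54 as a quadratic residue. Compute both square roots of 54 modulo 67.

11, 56

Since 67 ≡ 3 (mod 4), a square root of 54 is 54^((67+1)/4) = 54^17 mod 67.
Repeated squaring: 54^2≡35, 54^4≡19, 54^8≡26, 54^16≡6 (mod 67).
54^17 = 54^(16+1) ≡ 56 (mod 67).
Check: 56² = 3136 ≡ 54 (mod 67). The two roots are 11 and 56.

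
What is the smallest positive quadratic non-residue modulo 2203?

2

(2/2203) = −1, so 2 is the smallest positive non-residue mod 2203.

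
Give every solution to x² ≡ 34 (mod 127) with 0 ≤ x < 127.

62, 65

Since 127 ≡ 3 (mod 4), a square root of 34 is 34^((127+1)/4) = 34^32 mod 127.
Repeated squaring: 34^2≡13, 34^4≡42, 34^8≡113, 34^16≡69, 34^32≡62 (mod 127).
34^32 = 34^(32) ≡ 62 (mod 127).
Check: 62² = 3844 ≡ 34 (mod 127). The two roots are 62 and 65.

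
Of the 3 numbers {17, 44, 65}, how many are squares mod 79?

2

(17/79) = -1 → non-residue.
(44/79) = +1 → QR.
(65/79) = +1 → QR.
Total quadratic residues among the 3: 2.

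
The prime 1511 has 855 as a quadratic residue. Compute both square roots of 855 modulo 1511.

Since 1511 ≡ 3 (mod 4), a square root of 855 is 855^((1511+1)/4) = 855^378 mod 1511.
Repeated squaring: 855^2≡1212, 855^4≡252, 855^8≡42, 855^16≡253, 855^32≡547, 855^64≡31, 855^128≡961, 855^256≡300 (mod 1511).
855^378 = 855^(256+64+32+16+8+2) ≡ 380 (mod 1511).
Check: 380² = 144400 ≡ 855 (mod 1511). The two roots are 380 and 1131.

380, 1131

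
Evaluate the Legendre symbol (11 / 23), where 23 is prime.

-1

Reciprocity: 11 ≡ 3 and 23 ≡ 3 (mod 4), so (11/23) = −(23/11).
Reduce top mod 11: now compute (1/11).
Reached (1/11) = 1. Collecting the sign flips along the way, the symbol is -1.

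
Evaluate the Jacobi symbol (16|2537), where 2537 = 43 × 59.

1

Pull out 2^4: since 2537 ≡ 1 (mod 8), (2/2537) = +1, so (2/2537)^4 = +1.
Reached (1/2537) = 1. Collecting the sign flips along the way, the symbol is +1.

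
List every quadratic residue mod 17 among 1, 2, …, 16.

1, 2, 4, 8, 9, 13, 15, 16

Square k = 1,…,8 (k and 17−k give the same square):
1²=1, 2²=4, 3²=9, 4²=16, 5²≡8, 6²≡2, 7²≡15, 8²≡13 (mod 17).
So the quadratic residues mod 17 are {1, 2, 4, 8, 9, 13, 15, 16}.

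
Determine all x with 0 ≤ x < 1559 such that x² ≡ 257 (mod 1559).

447, 1112

Since 1559 ≡ 3 (mod 4), a square root of 257 is 257^((1559+1)/4) = 257^390 mod 1559.
Repeated squaring: 257^2≡571, 257^4≡210, 257^8≡448, 257^16≡1152, 257^32≡395, 257^64≡125, 257^128≡35, 257^256≡1225 (mod 1559).
257^390 = 257^(256+128+4+2) ≡ 447 (mod 1559).
Check: 447² = 199809 ≡ 257 (mod 1559). The two roots are 447 and 1112.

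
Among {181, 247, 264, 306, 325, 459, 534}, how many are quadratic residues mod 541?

3

(181/541) = -1 → non-residue.
(247/541) = -1 → non-residue.
(264/541) = +1 → QR.
(306/541) = +1 → QR.
(325/541) = -1 → non-residue.
(459/541) = -1 → non-residue.
(534/541) = +1 → QR.
Total quadratic residues among the 7: 3.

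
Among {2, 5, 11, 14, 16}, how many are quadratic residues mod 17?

2

(2/17) = +1 → QR.
(5/17) = -1 → non-residue.
(11/17) = -1 → non-residue.
(14/17) = -1 → non-residue.
(16/17) = +1 → QR.
Total quadratic residues among the 5: 2.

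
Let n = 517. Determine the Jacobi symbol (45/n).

-1

Reciprocity: 45 ≡ 1 and 517 ≡ 1 (mod 4), so (45/517) = +(517/45).
Reduce top mod 45: now compute (22/45).
Pull out 2: since 45 ≡ 5 (mod 8), (2/45) = -1.
Reciprocity: 11 ≡ 3 and 45 ≡ 1 (mod 4), so (11/45) = +(45/11).
Reduce top mod 11: now compute (1/11).
Reached (1/11) = 1. Collecting the sign flips along the way, the symbol is -1.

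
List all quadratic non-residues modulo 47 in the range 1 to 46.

Square k = 1,…,23 (k and 47−k give the same square):
1²=1, 2²=4, 3²=9, 4²=16, 5²=25, 6²=36, 7²≡2, 8²≡17, 9²≡34, 10²≡6, 11²≡27, 12²≡3, 13²≡28, 14²≡8, 15²≡37, 16²≡21, 17²≡7, 18²≡42, 19²≡32, 20²≡24, 21²≡18, 22²≡14, 23²≡12 (mod 47).
The residues are {1, 2, 3, 4, 6, 7, 8, 9, 12, 14, 16, 17, 18, 21, 24, 25, 27, 28, 32, 34, 36, 37, 42}; the non-residues are the remaining 23 nonzero classes.

5,10,11,13,15,19,20,22,23,26,29,30,31,33,35,38,39,40,41,43,44,45,46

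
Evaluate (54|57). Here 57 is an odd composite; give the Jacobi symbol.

Pull out 2: since 57 ≡ 1 (mod 8), (2/57) = +1.
Reciprocity: 27 ≡ 3 and 57 ≡ 1 (mod 4), so (27/57) = +(57/27).
Reduce top mod 27: now compute (3/27).
Reciprocity: 3 ≡ 3 and 27 ≡ 3 (mod 4), so (3/27) = −(27/3).
Reduce top mod 3: now compute (0/3).
Top reduces to 0: gcd > 1, so the symbol is 0.

0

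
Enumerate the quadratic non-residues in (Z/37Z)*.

2,5,6,8,13,14,15,17,18,19,20,22,23,24,29,31,32,35

Square k = 1,…,18 (k and 37−k give the same square):
1²=1, 2²=4, 3²=9, 4²=16, 5²=25, 6²=36, 7²≡12, 8²≡27, 9²≡7, 10²≡26, 11²≡10, 12²≡33, 13²≡21, 14²≡11, 15²≡3, 16²≡34, 17²≡30, 18²≡28 (mod 37).
The residues are {1, 3, 4, 7, 9, 10, 11, 12, 16, 21, 25, 26, 27, 28, 30, 33, 34, 36}; the non-residues are the remaining 18 nonzero classes.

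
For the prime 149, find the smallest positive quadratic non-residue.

(2/149) = −1, so 2 is the smallest positive non-residue mod 149.

2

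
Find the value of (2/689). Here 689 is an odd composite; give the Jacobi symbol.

1

Pull out 2: since 689 ≡ 1 (mod 8), (2/689) = +1.
Reached (1/689) = 1. Collecting the sign flips along the way, the symbol is +1.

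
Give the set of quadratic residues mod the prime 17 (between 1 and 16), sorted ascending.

1,2,4,8,9,13,15,16

Square k = 1,…,8 (k and 17−k give the same square):
1²=1, 2²=4, 3²=9, 4²=16, 5²≡8, 6²≡2, 7²≡15, 8²≡13 (mod 17).
So the quadratic residues mod 17 are {1, 2, 4, 8, 9, 13, 15, 16}.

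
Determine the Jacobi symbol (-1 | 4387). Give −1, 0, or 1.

-1

First reduce: -1 ≡ 4386 (mod 4387).
Pull out 2: since 4387 ≡ 3 (mod 8), (2/4387) = -1.
Reciprocity: 2193 ≡ 1 and 4387 ≡ 3 (mod 4), so (2193/4387) = +(4387/2193).
Reduce top mod 2193: now compute (1/2193).
Reached (1/2193) = 1. Collecting the sign flips along the way, the symbol is -1.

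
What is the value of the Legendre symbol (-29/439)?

-1

First reduce: -29 ≡ 410 (mod 439).
Pull out 2: since 439 ≡ 7 (mod 8), (2/439) = +1.
Reciprocity: 205 ≡ 1 and 439 ≡ 3 (mod 4), so (205/439) = +(439/205).
Reduce top mod 205: now compute (29/205).
Reciprocity: 29 ≡ 1 and 205 ≡ 1 (mod 4), so (29/205) = +(205/29).
Reduce top mod 29: now compute (2/29).
Pull out 2: since 29 ≡ 5 (mod 8), (2/29) = -1.
Reached (1/29) = 1. Collecting the sign flips along the way, the symbol is -1.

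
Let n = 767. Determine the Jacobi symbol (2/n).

Pull out 2: since 767 ≡ 7 (mod 8), (2/767) = +1.
Reached (1/767) = 1. Collecting the sign flips along the way, the symbol is +1.

1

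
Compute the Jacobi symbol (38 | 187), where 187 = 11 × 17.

1

Pull out 2: since 187 ≡ 3 (mod 8), (2/187) = -1.
Reciprocity: 19 ≡ 3 and 187 ≡ 3 (mod 4), so (19/187) = −(187/19).
Reduce top mod 19: now compute (16/19).
Pull out 2^4: since 19 ≡ 3 (mod 8), (2/19) = -1, so (2/19)^4 = +1.
Reached (1/19) = 1. Collecting the sign flips along the way, the symbol is +1.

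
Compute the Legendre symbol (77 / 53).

Euler's criterion: (77/53) ≡ 24^26 (mod 53).
24^2 ≡ 46 (mod 53)
24^4 ≡ 49 (mod 53)
24^8 ≡ 16 (mod 53)
24^16 ≡ 44 (mod 53)
24^26 = 24^(16+8+2) ≡ 1 (mod 53).
Result is 1, so (77/53) = 1.

1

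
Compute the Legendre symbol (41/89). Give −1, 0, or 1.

-1

Reciprocity: 41 ≡ 1 and 89 ≡ 1 (mod 4), so (41/89) = +(89/41).
Reduce top mod 41: now compute (7/41).
Reciprocity: 7 ≡ 3 and 41 ≡ 1 (mod 4), so (7/41) = +(41/7).
Reduce top mod 7: now compute (6/7).
Pull out 2: since 7 ≡ 7 (mod 8), (2/7) = +1.
Reciprocity: 3 ≡ 3 and 7 ≡ 3 (mod 4), so (3/7) = −(7/3).
Reduce top mod 3: now compute (1/3).
Reached (1/3) = 1. Collecting the sign flips along the way, the symbol is -1.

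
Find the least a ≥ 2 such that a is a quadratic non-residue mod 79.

3

(2/79) = +1, so 2 is a residue.
(3/79) = −1, so 3 is the smallest positive non-residue mod 79.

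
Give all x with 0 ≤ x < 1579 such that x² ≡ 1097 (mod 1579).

763, 816

Since 1579 ≡ 3 (mod 4), a square root of 1097 is 1097^((1579+1)/4) = 1097^395 mod 1579.
Repeated squaring: 1097^2≡211, 1097^4≡309, 1097^8≡741, 1097^16≡1168, 1097^32≡1547, 1097^64≡1024, 1097^128≡120, 1097^256≡189 (mod 1579).
1097^395 = 1097^(256+128+8+2+1) ≡ 763 (mod 1579).
Check: 763² = 582169 ≡ 1097 (mod 1579). The two roots are 763 and 816.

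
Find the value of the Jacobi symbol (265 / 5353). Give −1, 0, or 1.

0

Reciprocity: 265 ≡ 1 and 5353 ≡ 1 (mod 4), so (265/5353) = +(5353/265).
Reduce top mod 265: now compute (53/265).
Reciprocity: 53 ≡ 1 and 265 ≡ 1 (mod 4), so (53/265) = +(265/53).
Reduce top mod 53: now compute (0/53).
Top reduces to 0: gcd > 1, so the symbol is 0.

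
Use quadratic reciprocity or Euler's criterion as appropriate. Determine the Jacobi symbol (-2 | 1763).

First reduce: -2 ≡ 1761 (mod 1763).
Reciprocity: 1761 ≡ 1 and 1763 ≡ 3 (mod 4), so (1761/1763) = +(1763/1761).
Reduce top mod 1761: now compute (2/1761).
Pull out 2: since 1761 ≡ 1 (mod 8), (2/1761) = +1.
Reached (1/1761) = 1. Collecting the sign flips along the way, the symbol is +1.

1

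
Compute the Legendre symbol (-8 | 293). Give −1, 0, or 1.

First reduce: -8 ≡ 285 (mod 293).
Reciprocity: 285 ≡ 1 and 293 ≡ 1 (mod 4), so (285/293) = +(293/285).
Reduce top mod 285: now compute (8/285).
Pull out 2^3: since 285 ≡ 5 (mod 8), (2/285) = -1, so (2/285)^3 = -1.
Reached (1/285) = 1. Collecting the sign flips along the way, the symbol is -1.

-1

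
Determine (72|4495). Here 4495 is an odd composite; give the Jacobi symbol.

1

Pull out 2^3: since 4495 ≡ 7 (mod 8), (2/4495) = +1, so (2/4495)^3 = +1.
Reciprocity: 9 ≡ 1 and 4495 ≡ 3 (mod 4), so (9/4495) = +(4495/9).
Reduce top mod 9: now compute (4/9).
Pull out 2^2: since 9 ≡ 1 (mod 8), (2/9) = +1, so (2/9)^2 = +1.
Reached (1/9) = 1. Collecting the sign flips along the way, the symbol is +1.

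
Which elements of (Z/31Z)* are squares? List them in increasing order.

Square k = 1,…,15 (k and 31−k give the same square):
1²=1, 2²=4, 3²=9, 4²=16, 5²=25, 6²≡5, 7²≡18, 8²≡2, 9²≡19, 10²≡7, 11²≡28, 12²≡20, 13²≡14, 14²≡10, 15²≡8 (mod 31).
So the quadratic residues mod 31 are {1, 2, 4, 5, 7, 8, 9, 10, 14, 16, 18, 19, 20, 25, 28}.

1, 2, 4, 5, 7, 8, 9, 10, 14, 16, 18, 19, 20, 25, 28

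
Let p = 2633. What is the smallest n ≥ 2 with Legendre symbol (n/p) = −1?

3

(2/2633) = +1, so 2 is a residue.
(3/2633) = −1, so 3 is the smallest positive non-residue mod 2633.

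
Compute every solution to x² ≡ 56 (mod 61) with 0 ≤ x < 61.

19, 42

61 ≡ 1 (mod 4), so we find a root by search.
Trying successive values, 19² = 361 ≡ 56 (mod 61). The other root is 61 − 19 = 42.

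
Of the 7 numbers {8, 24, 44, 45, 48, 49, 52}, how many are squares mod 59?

3

(8/59) = -1 → non-residue.
(24/59) = -1 → non-residue.
(44/59) = -1 → non-residue.
(45/59) = +1 → QR.
(48/59) = +1 → QR.
(49/59) = +1 → QR.
(52/59) = -1 → non-residue.
Total quadratic residues among the 7: 3.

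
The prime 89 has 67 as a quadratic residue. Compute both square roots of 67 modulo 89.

44, 45

89 ≡ 1 (mod 4), so we find a root by search.
Trying successive values, 44² = 1936 ≡ 67 (mod 89). The other root is 89 − 44 = 45.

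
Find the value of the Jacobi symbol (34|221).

0

Pull out 2: since 221 ≡ 5 (mod 8), (2/221) = -1.
Reciprocity: 17 ≡ 1 and 221 ≡ 1 (mod 4), so (17/221) = +(221/17).
Reduce top mod 17: now compute (0/17).
Top reduces to 0: gcd > 1, so the symbol is 0.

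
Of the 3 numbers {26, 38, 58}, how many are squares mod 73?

1

(26/73) = -1 → non-residue.
(38/73) = +1 → QR.
(58/73) = -1 → non-residue.
Total quadratic residues among the 3: 1.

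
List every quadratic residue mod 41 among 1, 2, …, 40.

Square k = 1,…,20 (k and 41−k give the same square):
1²=1, 2²=4, 3²=9, 4²=16, 5²=25, 6²=36, 7²≡8, 8²≡23, 9²≡40, 10²≡18, 11²≡39, 12²≡21, 13²≡5, 14²≡32, 15²≡20, 16²≡10, 17²≡2, 18²≡37, 19²≡33, 20²≡31 (mod 41).
So the quadratic residues mod 41 are {1, 2, 4, 5, 8, 9, 10, 16, 18, 20, 21, 23, 25, 31, 32, 33, 36, 37, 39, 40}.

1,2,4,5,8,9,10,16,18,20,21,23,25,31,32,33,36,37,39,40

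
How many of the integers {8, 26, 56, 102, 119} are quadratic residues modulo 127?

2

(8/127) = +1 → QR.
(26/127) = +1 → QR.
(56/127) = -1 → non-residue.
(102/127) = -1 → non-residue.
(119/127) = -1 → non-residue.
Total quadratic residues among the 5: 2.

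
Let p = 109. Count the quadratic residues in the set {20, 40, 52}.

1

(20/109) = +1 → QR.
(40/109) = -1 → non-residue.
(52/109) = -1 → non-residue.
Total quadratic residues among the 3: 1.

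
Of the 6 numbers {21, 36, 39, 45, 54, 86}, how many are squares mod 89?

(21/89) = +1 → QR.
(36/89) = +1 → QR.
(39/89) = +1 → QR.
(45/89) = +1 → QR.
(54/89) = -1 → non-residue.
(86/89) = -1 → non-residue.
Total quadratic residues among the 6: 4.

4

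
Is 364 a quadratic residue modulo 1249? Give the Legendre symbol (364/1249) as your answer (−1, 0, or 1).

Pull out 2^2: since 1249 ≡ 1 (mod 8), (2/1249) = +1, so (2/1249)^2 = +1.
Reciprocity: 91 ≡ 3 and 1249 ≡ 1 (mod 4), so (91/1249) = +(1249/91).
Reduce top mod 91: now compute (66/91).
Pull out 2: since 91 ≡ 3 (mod 8), (2/91) = -1.
Reciprocity: 33 ≡ 1 and 91 ≡ 3 (mod 4), so (33/91) = +(91/33).
Reduce top mod 33: now compute (25/33).
Reciprocity: 25 ≡ 1 and 33 ≡ 1 (mod 4), so (25/33) = +(33/25).
Reduce top mod 25: now compute (8/25).
Pull out 2^3: since 25 ≡ 1 (mod 8), (2/25) = +1, so (2/25)^3 = +1.
Reached (1/25) = 1. Collecting the sign flips along the way, the symbol is -1.

-1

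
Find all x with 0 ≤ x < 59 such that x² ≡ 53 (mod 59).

Since 59 ≡ 3 (mod 4), a square root of 53 is 53^((59+1)/4) = 53^15 mod 59.
Repeated squaring: 53^2≡36, 53^4≡57, 53^8≡4 (mod 59).
53^15 = 53^(8+4+2+1) ≡ 17 (mod 59).
Check: 17² = 289 ≡ 53 (mod 59). The two roots are 17 and 42.

17, 42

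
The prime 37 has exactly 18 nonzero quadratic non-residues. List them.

Square k = 1,…,18 (k and 37−k give the same square):
1²=1, 2²=4, 3²=9, 4²=16, 5²=25, 6²=36, 7²≡12, 8²≡27, 9²≡7, 10²≡26, 11²≡10, 12²≡33, 13²≡21, 14²≡11, 15²≡3, 16²≡34, 17²≡30, 18²≡28 (mod 37).
The residues are {1, 3, 4, 7, 9, 10, 11, 12, 16, 21, 25, 26, 27, 28, 30, 33, 34, 36}; the non-residues are the remaining 18 nonzero classes.

2, 5, 6, 8, 13, 14, 15, 17, 18, 19, 20, 22, 23, 24, 29, 31, 32, 35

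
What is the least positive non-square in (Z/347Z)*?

2

(2/347) = −1, so 2 is the smallest positive non-residue mod 347.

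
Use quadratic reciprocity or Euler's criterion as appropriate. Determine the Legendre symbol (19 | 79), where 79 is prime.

Reciprocity: 19 ≡ 3 and 79 ≡ 3 (mod 4), so (19/79) = −(79/19).
Reduce top mod 19: now compute (3/19).
Reciprocity: 3 ≡ 3 and 19 ≡ 3 (mod 4), so (3/19) = −(19/3).
Reduce top mod 3: now compute (1/3).
Reached (1/3) = 1. Collecting the sign flips along the way, the symbol is +1.

1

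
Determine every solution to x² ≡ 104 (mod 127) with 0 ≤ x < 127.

Since 127 ≡ 3 (mod 4), a square root of 104 is 104^((127+1)/4) = 104^32 mod 127.
Repeated squaring: 104^2≡21, 104^4≡60, 104^8≡44, 104^16≡31, 104^32≡72 (mod 127).
104^32 = 104^(32) ≡ 72 (mod 127).
Check: 72² = 5184 ≡ 104 (mod 127). The two roots are 55 and 72.

55, 72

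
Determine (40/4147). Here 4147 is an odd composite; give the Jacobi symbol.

1

Pull out 2^3: since 4147 ≡ 3 (mod 8), (2/4147) = -1, so (2/4147)^3 = -1.
Reciprocity: 5 ≡ 1 and 4147 ≡ 3 (mod 4), so (5/4147) = +(4147/5).
Reduce top mod 5: now compute (2/5).
Pull out 2: since 5 ≡ 5 (mod 8), (2/5) = -1.
Reached (1/5) = 1. Collecting the sign flips along the way, the symbol is +1.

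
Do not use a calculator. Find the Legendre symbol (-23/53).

First reduce: -23 ≡ 30 (mod 53).
Pull out 2: since 53 ≡ 5 (mod 8), (2/53) = -1.
Reciprocity: 15 ≡ 3 and 53 ≡ 1 (mod 4), so (15/53) = +(53/15).
Reduce top mod 15: now compute (8/15).
Pull out 2^3: since 15 ≡ 7 (mod 8), (2/15) = +1, so (2/15)^3 = +1.
Reached (1/15) = 1. Collecting the sign flips along the way, the symbol is -1.

-1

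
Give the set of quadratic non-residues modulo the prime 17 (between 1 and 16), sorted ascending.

3, 5, 6, 7, 10, 11, 12, 14

Square k = 1,…,8 (k and 17−k give the same square):
1²=1, 2²=4, 3²=9, 4²=16, 5²≡8, 6²≡2, 7²≡15, 8²≡13 (mod 17).
The residues are {1, 2, 4, 8, 9, 13, 15, 16}; the non-residues are the remaining 8 nonzero classes.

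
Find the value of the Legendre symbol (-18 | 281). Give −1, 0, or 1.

1

First reduce: -18 ≡ 263 (mod 281).
Reciprocity: 263 ≡ 3 and 281 ≡ 1 (mod 4), so (263/281) = +(281/263).
Reduce top mod 263: now compute (18/263).
Pull out 2: since 263 ≡ 7 (mod 8), (2/263) = +1.
Reciprocity: 9 ≡ 1 and 263 ≡ 3 (mod 4), so (9/263) = +(263/9).
Reduce top mod 9: now compute (2/9).
Pull out 2: since 9 ≡ 1 (mod 8), (2/9) = +1.
Reached (1/9) = 1. Collecting the sign flips along the way, the symbol is +1.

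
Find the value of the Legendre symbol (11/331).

Reciprocity: 11 ≡ 3 and 331 ≡ 3 (mod 4), so (11/331) = −(331/11).
Reduce top mod 11: now compute (1/11).
Reached (1/11) = 1. Collecting the sign flips along the way, the symbol is -1.

-1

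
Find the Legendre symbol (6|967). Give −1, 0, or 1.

-1

Euler's criterion: (6/967) ≡ 6^483 (mod 967).
6^2 ≡ 36 (mod 967)
6^4 ≡ 329 (mod 967)
6^8 ≡ 904 (mod 967)
6^16 ≡ 101 (mod 967)
6^32 ≡ 531 (mod 967)
6^64 ≡ 564 (mod 967)
6^128 ≡ 920 (mod 967)
6^256 ≡ 275 (mod 967)
6^483 = 6^(256+128+64+32+2+1) ≡ 966 (mod 967).
Result is 966 ≡ −1, so (6/967) = −1.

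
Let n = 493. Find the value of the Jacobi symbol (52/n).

Pull out 2^2: since 493 ≡ 5 (mod 8), (2/493) = -1, so (2/493)^2 = +1.
Reciprocity: 13 ≡ 1 and 493 ≡ 1 (mod 4), so (13/493) = +(493/13).
Reduce top mod 13: now compute (12/13).
Pull out 2^2: since 13 ≡ 5 (mod 8), (2/13) = -1, so (2/13)^2 = +1.
Reciprocity: 3 ≡ 3 and 13 ≡ 1 (mod 4), so (3/13) = +(13/3).
Reduce top mod 3: now compute (1/3).
Reached (1/3) = 1. Collecting the sign flips along the way, the symbol is +1.

1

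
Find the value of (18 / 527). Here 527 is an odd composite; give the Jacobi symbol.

1

Pull out 2: since 527 ≡ 7 (mod 8), (2/527) = +1.
Reciprocity: 9 ≡ 1 and 527 ≡ 3 (mod 4), so (9/527) = +(527/9).
Reduce top mod 9: now compute (5/9).
Reciprocity: 5 ≡ 1 and 9 ≡ 1 (mod 4), so (5/9) = +(9/5).
Reduce top mod 5: now compute (4/5).
Pull out 2^2: since 5 ≡ 5 (mod 8), (2/5) = -1, so (2/5)^2 = +1.
Reached (1/5) = 1. Collecting the sign flips along the way, the symbol is +1.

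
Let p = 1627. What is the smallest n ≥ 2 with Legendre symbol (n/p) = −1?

(2/1627) = −1, so 2 is the smallest positive non-residue mod 1627.

2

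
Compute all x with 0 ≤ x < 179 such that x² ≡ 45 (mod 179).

89, 90

Since 179 ≡ 3 (mod 4), a square root of 45 is 45^((179+1)/4) = 45^45 mod 179.
Repeated squaring: 45^2≡56, 45^4≡93, 45^8≡57, 45^16≡27, 45^32≡13 (mod 179).
45^45 = 45^(32+8+4+1) ≡ 89 (mod 179).
Check: 89² = 7921 ≡ 45 (mod 179). The two roots are 89 and 90.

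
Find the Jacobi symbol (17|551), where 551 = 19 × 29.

Reciprocity: 17 ≡ 1 and 551 ≡ 3 (mod 4), so (17/551) = +(551/17).
Reduce top mod 17: now compute (7/17).
Reciprocity: 7 ≡ 3 and 17 ≡ 1 (mod 4), so (7/17) = +(17/7).
Reduce top mod 7: now compute (3/7).
Reciprocity: 3 ≡ 3 and 7 ≡ 3 (mod 4), so (3/7) = −(7/3).
Reduce top mod 3: now compute (1/3).
Reached (1/3) = 1. Collecting the sign flips along the way, the symbol is -1.

-1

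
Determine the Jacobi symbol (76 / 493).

-1

Pull out 2^2: since 493 ≡ 5 (mod 8), (2/493) = -1, so (2/493)^2 = +1.
Reciprocity: 19 ≡ 3 and 493 ≡ 1 (mod 4), so (19/493) = +(493/19).
Reduce top mod 19: now compute (18/19).
Pull out 2: since 19 ≡ 3 (mod 8), (2/19) = -1.
Reciprocity: 9 ≡ 1 and 19 ≡ 3 (mod 4), so (9/19) = +(19/9).
Reduce top mod 9: now compute (1/9).
Reached (1/9) = 1. Collecting the sign flips along the way, the symbol is -1.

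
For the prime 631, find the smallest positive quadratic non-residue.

(2/631) = +1, so 2 is a residue.
(3/631) = −1, so 3 is the smallest positive non-residue mod 631.

3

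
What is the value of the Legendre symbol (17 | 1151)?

Euler's criterion: (17/1151) ≡ 17^575 (mod 1151).
17^2 ≡ 289 (mod 1151)
17^4 ≡ 649 (mod 1151)
17^8 ≡ 1086 (mod 1151)
17^16 ≡ 772 (mod 1151)
17^32 ≡ 917 (mod 1151)
17^64 ≡ 659 (mod 1151)
17^128 ≡ 354 (mod 1151)
17^256 ≡ 1008 (mod 1151)
17^512 ≡ 882 (mod 1151)
17^575 = 17^(512+32+16+8+4+2+1) ≡ 1150 (mod 1151).
Result is 1150 ≡ −1, so (17/1151) = −1.

-1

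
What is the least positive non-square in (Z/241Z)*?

(2/241) = +1, so 2 is a residue.
(3/241) = +1, so 3 is a residue.
(4/241) = +1, so 4 is a residue.
(5/241) = +1, so 5 is a residue.
(6/241) = +1, so 6 is a residue.
(7/241) = −1, so 7 is the smallest positive non-residue mod 241.

7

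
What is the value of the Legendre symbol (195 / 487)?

Euler's criterion: (195/487) ≡ 195^243 (mod 487).
195^2 ≡ 39 (mod 487)
195^4 ≡ 60 (mod 487)
195^8 ≡ 191 (mod 487)
195^16 ≡ 443 (mod 487)
195^32 ≡ 475 (mod 487)
195^64 ≡ 144 (mod 487)
195^128 ≡ 282 (mod 487)
195^243 = 195^(128+64+32+16+2+1) ≡ 486 (mod 487).
Result is 486 ≡ −1, so (195/487) = −1.

-1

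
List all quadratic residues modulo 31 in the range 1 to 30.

1, 2, 4, 5, 7, 8, 9, 10, 14, 16, 18, 19, 20, 25, 28

Square k = 1,…,15 (k and 31−k give the same square):
1²=1, 2²=4, 3²=9, 4²=16, 5²=25, 6²≡5, 7²≡18, 8²≡2, 9²≡19, 10²≡7, 11²≡28, 12²≡20, 13²≡14, 14²≡10, 15²≡8 (mod 31).
So the quadratic residues mod 31 are {1, 2, 4, 5, 7, 8, 9, 10, 14, 16, 18, 19, 20, 25, 28}.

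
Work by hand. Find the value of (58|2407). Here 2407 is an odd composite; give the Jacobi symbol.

0

Pull out 2: since 2407 ≡ 7 (mod 8), (2/2407) = +1.
Reciprocity: 29 ≡ 1 and 2407 ≡ 3 (mod 4), so (29/2407) = +(2407/29).
Reduce top mod 29: now compute (0/29).
Top reduces to 0: gcd > 1, so the symbol is 0.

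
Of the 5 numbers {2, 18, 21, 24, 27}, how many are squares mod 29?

1

(2/29) = -1 → non-residue.
(18/29) = -1 → non-residue.
(21/29) = -1 → non-residue.
(24/29) = +1 → QR.
(27/29) = -1 → non-residue.
Total quadratic residues among the 5: 1.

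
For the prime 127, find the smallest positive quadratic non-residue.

3

(2/127) = +1, so 2 is a residue.
(3/127) = −1, so 3 is the smallest positive non-residue mod 127.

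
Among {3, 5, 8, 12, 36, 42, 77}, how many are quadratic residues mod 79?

(3/79) = -1 → non-residue.
(5/79) = +1 → QR.
(8/79) = +1 → QR.
(12/79) = -1 → non-residue.
(36/79) = +1 → QR.
(42/79) = +1 → QR.
(77/79) = -1 → non-residue.
Total quadratic residues among the 7: 4.

4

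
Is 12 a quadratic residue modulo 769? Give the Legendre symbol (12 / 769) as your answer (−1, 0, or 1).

1

Euler's criterion: (12/769) ≡ 12^384 (mod 769).
12^2 ≡ 144 (mod 769)
12^4 ≡ 742 (mod 769)
12^8 ≡ 729 (mod 769)
12^16 ≡ 62 (mod 769)
12^32 ≡ 768 (mod 769)
12^64 ≡ 1 (mod 769)
12^128 ≡ 1 (mod 769)
12^256 ≡ 1 (mod 769)
12^384 = 12^(256+128) ≡ 1 (mod 769).
Result is 1, so (12/769) = 1.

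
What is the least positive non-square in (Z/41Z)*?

3

(2/41) = +1, so 2 is a residue.
(3/41) = −1, so 3 is the smallest positive non-residue mod 41.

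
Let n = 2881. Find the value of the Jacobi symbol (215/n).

0

Reciprocity: 215 ≡ 3 and 2881 ≡ 1 (mod 4), so (215/2881) = +(2881/215).
Reduce top mod 215: now compute (86/215).
Pull out 2: since 215 ≡ 7 (mod 8), (2/215) = +1.
Reciprocity: 43 ≡ 3 and 215 ≡ 3 (mod 4), so (43/215) = −(215/43).
Reduce top mod 43: now compute (0/43).
Top reduces to 0: gcd > 1, so the symbol is 0.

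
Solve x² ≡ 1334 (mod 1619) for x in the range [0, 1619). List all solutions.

Since 1619 ≡ 3 (mod 4), a square root of 1334 is 1334^((1619+1)/4) = 1334^405 mod 1619.
Repeated squaring: 1334^2≡275, 1334^4≡1151, 1334^8≡459, 1334^16≡211, 1334^32≡808, 1334^64≡407, 1334^128≡511, 1334^256≡462 (mod 1619).
1334^405 = 1334^(256+128+16+4+1) ≡ 685 (mod 1619).
Check: 685² = 469225 ≡ 1334 (mod 1619). The two roots are 685 and 934.

685, 934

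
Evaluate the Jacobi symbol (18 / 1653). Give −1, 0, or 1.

Pull out 2: since 1653 ≡ 5 (mod 8), (2/1653) = -1.
Reciprocity: 9 ≡ 1 and 1653 ≡ 1 (mod 4), so (9/1653) = +(1653/9).
Reduce top mod 9: now compute (6/9).
Pull out 2: since 9 ≡ 1 (mod 8), (2/9) = +1.
Reciprocity: 3 ≡ 3 and 9 ≡ 1 (mod 4), so (3/9) = +(9/3).
Reduce top mod 3: now compute (0/3).
Top reduces to 0: gcd > 1, so the symbol is 0.

0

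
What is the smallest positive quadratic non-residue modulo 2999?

(2/2999) = +1, so 2 is a residue.
(3/2999) = +1, so 3 is a residue.
(4/2999) = +1, so 4 is a residue.
(5/2999) = +1, so 5 is a residue.
(6/2999) = +1, so 6 is a residue.
(7/2999) = +1, so 7 is a residue.
(8/2999) = +1, so 8 is a residue.
(9/2999) = +1, so 9 is a residue.
(10/2999) = +1, so 10 is a residue.
(11/2999) = +1, so 11 is a residue.
(12/2999) = +1, so 12 is a residue.
(13/2999) = +1, so 13 is a residue.
(14/2999) = +1, so 14 is a residue.
(15/2999) = +1, so 15 is a residue.
(16/2999) = +1, so 16 is a residue.
(17/2999) = −1, so 17 is the smallest positive non-residue mod 2999.

17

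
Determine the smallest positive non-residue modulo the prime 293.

(2/293) = −1, so 2 is the smallest positive non-residue mod 293.

2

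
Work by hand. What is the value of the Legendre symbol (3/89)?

-1

Reciprocity: 3 ≡ 3 and 89 ≡ 1 (mod 4), so (3/89) = +(89/3).
Reduce top mod 3: now compute (2/3).
Pull out 2: since 3 ≡ 3 (mod 8), (2/3) = -1.
Reached (1/3) = 1. Collecting the sign flips along the way, the symbol is -1.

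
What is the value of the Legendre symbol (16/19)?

Pull out 2^4: since 19 ≡ 3 (mod 8), (2/19) = -1, so (2/19)^4 = +1.
Reached (1/19) = 1. Collecting the sign flips along the way, the symbol is +1.

1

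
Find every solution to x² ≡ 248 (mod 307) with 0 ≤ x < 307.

52, 255

Since 307 ≡ 3 (mod 4), a square root of 248 is 248^((307+1)/4) = 248^77 mod 307.
Repeated squaring: 248^2≡104, 248^4≡71, 248^8≡129, 248^16≡63, 248^32≡285, 248^64≡177 (mod 307).
248^77 = 248^(64+8+4+1) ≡ 255 (mod 307).
Check: 255² = 65025 ≡ 248 (mod 307). The two roots are 52 and 255.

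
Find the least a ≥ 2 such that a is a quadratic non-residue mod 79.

3

(2/79) = +1, so 2 is a residue.
(3/79) = −1, so 3 is the smallest positive non-residue mod 79.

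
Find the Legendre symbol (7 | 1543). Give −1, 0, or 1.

Reciprocity: 7 ≡ 3 and 1543 ≡ 3 (mod 4), so (7/1543) = −(1543/7).
Reduce top mod 7: now compute (3/7).
Reciprocity: 3 ≡ 3 and 7 ≡ 3 (mod 4), so (3/7) = −(7/3).
Reduce top mod 3: now compute (1/3).
Reached (1/3) = 1. Collecting the sign flips along the way, the symbol is +1.

1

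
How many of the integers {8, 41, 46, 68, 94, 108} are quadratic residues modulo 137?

(8/137) = +1 → QR.
(41/137) = -1 → non-residue.
(46/137) = -1 → non-residue.
(68/137) = +1 → QR.
(94/137) = -1 → non-residue.
(108/137) = -1 → non-residue.
Total quadratic residues among the 6: 2.

2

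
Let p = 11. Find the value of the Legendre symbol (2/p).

Pull out 2: since 11 ≡ 3 (mod 8), (2/11) = -1.
Reached (1/11) = 1. Collecting the sign flips along the way, the symbol is -1.

-1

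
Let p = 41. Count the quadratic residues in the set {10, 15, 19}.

(10/41) = +1 → QR.
(15/41) = -1 → non-residue.
(19/41) = -1 → non-residue.
Total quadratic residues among the 3: 1.

1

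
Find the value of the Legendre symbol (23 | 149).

-1

Euler's criterion: (23/149) ≡ 23^74 (mod 149).
23^2 ≡ 82 (mod 149)
23^4 ≡ 19 (mod 149)
23^8 ≡ 63 (mod 149)
23^16 ≡ 95 (mod 149)
23^32 ≡ 85 (mod 149)
23^64 ≡ 73 (mod 149)
23^74 = 23^(64+8+2) ≡ 148 (mod 149).
Result is 148 ≡ −1, so (23/149) = −1.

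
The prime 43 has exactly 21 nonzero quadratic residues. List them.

Square k = 1,…,21 (k and 43−k give the same square):
1²=1, 2²=4, 3²=9, 4²=16, 5²=25, 6²=36, 7²≡6, 8²≡21, 9²≡38, 10²≡14, 11²≡35, 12²≡15, 13²≡40, 14²≡24, 15²≡10, 16²≡41, 17²≡31, 18²≡23, 19²≡17, 20²≡13, 21²≡11 (mod 43).
So the quadratic residues mod 43 are {1, 4, 6, 9, 10, 11, 13, 14, 15, 16, 17, 21, 23, 24, 25, 31, 35, 36, 38, 40, 41}.

1 4 6 9 10 11 13 14 15 16 17 21 23 24 25 31 35 36 38 40 41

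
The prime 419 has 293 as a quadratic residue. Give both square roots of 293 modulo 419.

150, 269

Since 419 ≡ 3 (mod 4), a square root of 293 is 293^((419+1)/4) = 293^105 mod 419.
Repeated squaring: 293^2≡373, 293^4≡21, 293^8≡22, 293^16≡65, 293^32≡35, 293^64≡387 (mod 419).
293^105 = 293^(64+32+8+1) ≡ 269 (mod 419).
Check: 269² = 72361 ≡ 293 (mod 419). The two roots are 150 and 269.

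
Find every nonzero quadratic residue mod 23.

Square k = 1,…,11 (k and 23−k give the same square):
1²=1, 2²=4, 3²=9, 4²=16, 5²≡2, 6²≡13, 7²≡3, 8²≡18, 9²≡12, 10²≡8, 11²≡6 (mod 23).
So the quadratic residues mod 23 are {1, 2, 3, 4, 6, 8, 9, 12, 13, 16, 18}.

1, 2, 3, 4, 6, 8, 9, 12, 13, 16, 18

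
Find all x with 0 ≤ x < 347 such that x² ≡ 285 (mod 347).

Since 347 ≡ 3 (mod 4), a square root of 285 is 285^((347+1)/4) = 285^87 mod 347.
Repeated squaring: 285^2≡27, 285^4≡35, 285^8≡184, 285^16≡197, 285^32≡292, 285^64≡249 (mod 347).
285^87 = 285^(64+16+4+2+1) ≡ 85 (mod 347).
Check: 85² = 7225 ≡ 285 (mod 347). The two roots are 85 and 262.

85, 262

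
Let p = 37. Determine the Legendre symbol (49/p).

First reduce: 49 ≡ 12 (mod 37).
Pull out 2^2: since 37 ≡ 5 (mod 8), (2/37) = -1, so (2/37)^2 = +1.
Reciprocity: 3 ≡ 3 and 37 ≡ 1 (mod 4), so (3/37) = +(37/3).
Reduce top mod 3: now compute (1/3).
Reached (1/3) = 1. Collecting the sign flips along the way, the symbol is +1.

1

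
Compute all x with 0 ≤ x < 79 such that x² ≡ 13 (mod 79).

31, 48

Since 79 ≡ 3 (mod 4), a square root of 13 is 13^((79+1)/4) = 13^20 mod 79.
Repeated squaring: 13^2≡11, 13^4≡42, 13^8≡26, 13^16≡44 (mod 79).
13^20 = 13^(16+4) ≡ 31 (mod 79).
Check: 31² = 961 ≡ 13 (mod 79). The two roots are 31 and 48.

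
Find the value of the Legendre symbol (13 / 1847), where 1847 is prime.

Reciprocity: 13 ≡ 1 and 1847 ≡ 3 (mod 4), so (13/1847) = +(1847/13).
Reduce top mod 13: now compute (1/13).
Reached (1/13) = 1. Collecting the sign flips along the way, the symbol is +1.

1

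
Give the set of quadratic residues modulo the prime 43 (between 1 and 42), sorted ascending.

1 4 6 9 10 11 13 14 15 16 17 21 23 24 25 31 35 36 38 40 41

Square k = 1,…,21 (k and 43−k give the same square):
1²=1, 2²=4, 3²=9, 4²=16, 5²=25, 6²=36, 7²≡6, 8²≡21, 9²≡38, 10²≡14, 11²≡35, 12²≡15, 13²≡40, 14²≡24, 15²≡10, 16²≡41, 17²≡31, 18²≡23, 19²≡17, 20²≡13, 21²≡11 (mod 43).
So the quadratic residues mod 43 are {1, 4, 6, 9, 10, 11, 13, 14, 15, 16, 17, 21, 23, 24, 25, 31, 35, 36, 38, 40, 41}.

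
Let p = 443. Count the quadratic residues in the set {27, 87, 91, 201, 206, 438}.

3

(27/443) = +1 → QR.
(87/443) = -1 → non-residue.
(91/443) = -1 → non-residue.
(201/443) = +1 → QR.
(206/443) = -1 → non-residue.
(438/443) = +1 → QR.
Total quadratic residues among the 6: 3.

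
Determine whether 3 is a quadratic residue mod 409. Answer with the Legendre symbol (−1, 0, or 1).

Euler's criterion: (3/409) ≡ 3^204 (mod 409).
3^2 ≡ 9 (mod 409)
3^4 ≡ 81 (mod 409)
3^8 ≡ 17 (mod 409)
3^16 ≡ 289 (mod 409)
3^32 ≡ 85 (mod 409)
3^64 ≡ 272 (mod 409)
3^128 ≡ 364 (mod 409)
3^204 = 3^(128+64+8+4) ≡ 1 (mod 409).
Result is 1, so (3/409) = 1.

1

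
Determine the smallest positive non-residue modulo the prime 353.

3

(2/353) = +1, so 2 is a residue.
(3/353) = −1, so 3 is the smallest positive non-residue mod 353.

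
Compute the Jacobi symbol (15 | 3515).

0

Reciprocity: 15 ≡ 3 and 3515 ≡ 3 (mod 4), so (15/3515) = −(3515/15).
Reduce top mod 15: now compute (5/15).
Reciprocity: 5 ≡ 1 and 15 ≡ 3 (mod 4), so (5/15) = +(15/5).
Reduce top mod 5: now compute (0/5).
Top reduces to 0: gcd > 1, so the symbol is 0.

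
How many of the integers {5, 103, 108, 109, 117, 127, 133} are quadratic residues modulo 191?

(5/191) = +1 → QR.
(103/191) = +1 → QR.
(108/191) = +1 → QR.
(109/191) = +1 → QR.
(117/191) = +1 → QR.
(127/191) = -1 → non-residue.
(133/191) = +1 → QR.
Total quadratic residues among the 7: 6.

6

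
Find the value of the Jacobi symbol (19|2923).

-1

Reciprocity: 19 ≡ 3 and 2923 ≡ 3 (mod 4), so (19/2923) = −(2923/19).
Reduce top mod 19: now compute (16/19).
Pull out 2^4: since 19 ≡ 3 (mod 8), (2/19) = -1, so (2/19)^4 = +1.
Reached (1/19) = 1. Collecting the sign flips along the way, the symbol is -1.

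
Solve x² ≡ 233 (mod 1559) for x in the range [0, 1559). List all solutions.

420, 1139

Since 1559 ≡ 3 (mod 4), a square root of 233 is 233^((1559+1)/4) = 233^390 mod 1559.
Repeated squaring: 233^2≡1283, 233^4≡1344, 233^8≡1014, 233^16≡815, 233^32≡91, 233^64≡486, 233^128≡787, 233^256≡446 (mod 1559).
233^390 = 233^(256+128+4+2) ≡ 420 (mod 1559).
Check: 420² = 176400 ≡ 233 (mod 1559). The two roots are 420 and 1139.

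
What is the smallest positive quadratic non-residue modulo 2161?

7

(2/2161) = +1, so 2 is a residue.
(3/2161) = +1, so 3 is a residue.
(4/2161) = +1, so 4 is a residue.
(5/2161) = +1, so 5 is a residue.
(6/2161) = +1, so 6 is a residue.
(7/2161) = −1, so 7 is the smallest positive non-residue mod 2161.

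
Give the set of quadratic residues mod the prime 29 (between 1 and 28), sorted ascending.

Square k = 1,…,14 (k and 29−k give the same square):
1²=1, 2²=4, 3²=9, 4²=16, 5²=25, 6²≡7, 7²≡20, 8²≡6, 9²≡23, 10²≡13, 11²≡5, 12²≡28, 13²≡24, 14²≡22 (mod 29).
So the quadratic residues mod 29 are {1, 4, 5, 6, 7, 9, 13, 16, 20, 22, 23, 24, 25, 28}.

1 4 5 6 7 9 13 16 20 22 23 24 25 28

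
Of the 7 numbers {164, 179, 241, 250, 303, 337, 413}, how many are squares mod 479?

2

(164/479) = -1 → non-residue.
(179/479) = -1 → non-residue.
(241/479) = +1 → QR.
(250/479) = +1 → QR.
(303/479) = -1 → non-residue.
(337/479) = -1 → non-residue.
(413/479) = -1 → non-residue.
Total quadratic residues among the 7: 2.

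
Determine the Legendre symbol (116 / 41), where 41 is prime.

-1

First reduce: 116 ≡ 34 (mod 41).
Pull out 2: since 41 ≡ 1 (mod 8), (2/41) = +1.
Reciprocity: 17 ≡ 1 and 41 ≡ 1 (mod 4), so (17/41) = +(41/17).
Reduce top mod 17: now compute (7/17).
Reciprocity: 7 ≡ 3 and 17 ≡ 1 (mod 4), so (7/17) = +(17/7).
Reduce top mod 7: now compute (3/7).
Reciprocity: 3 ≡ 3 and 7 ≡ 3 (mod 4), so (3/7) = −(7/3).
Reduce top mod 3: now compute (1/3).
Reached (1/3) = 1. Collecting the sign flips along the way, the symbol is -1.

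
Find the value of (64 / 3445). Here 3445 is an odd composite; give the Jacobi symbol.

1

Pull out 2^6: since 3445 ≡ 5 (mod 8), (2/3445) = -1, so (2/3445)^6 = +1.
Reached (1/3445) = 1. Collecting the sign flips along the way, the symbol is +1.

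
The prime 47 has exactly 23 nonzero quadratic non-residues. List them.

Square k = 1,…,23 (k and 47−k give the same square):
1²=1, 2²=4, 3²=9, 4²=16, 5²=25, 6²=36, 7²≡2, 8²≡17, 9²≡34, 10²≡6, 11²≡27, 12²≡3, 13²≡28, 14²≡8, 15²≡37, 16²≡21, 17²≡7, 18²≡42, 19²≡32, 20²≡24, 21²≡18, 22²≡14, 23²≡12 (mod 47).
The residues are {1, 2, 3, 4, 6, 7, 8, 9, 12, 14, 16, 17, 18, 21, 24, 25, 27, 28, 32, 34, 36, 37, 42}; the non-residues are the remaining 23 nonzero classes.

5, 10, 11, 13, 15, 19, 20, 22, 23, 26, 29, 30, 31, 33, 35, 38, 39, 40, 41, 43, 44, 45, 46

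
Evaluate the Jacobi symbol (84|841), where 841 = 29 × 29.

Pull out 2^2: since 841 ≡ 1 (mod 8), (2/841) = +1, so (2/841)^2 = +1.
Reciprocity: 21 ≡ 1 and 841 ≡ 1 (mod 4), so (21/841) = +(841/21).
Reduce top mod 21: now compute (1/21).
Reached (1/21) = 1. Collecting the sign flips along the way, the symbol is +1.

1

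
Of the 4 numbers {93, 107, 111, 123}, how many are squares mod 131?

2

(93/131) = -1 → non-residue.
(107/131) = +1 → QR.
(111/131) = -1 → non-residue.
(123/131) = +1 → QR.
Total quadratic residues among the 4: 2.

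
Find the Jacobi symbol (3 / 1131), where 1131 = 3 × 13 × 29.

0

Reciprocity: 3 ≡ 3 and 1131 ≡ 3 (mod 4), so (3/1131) = −(1131/3).
Reduce top mod 3: now compute (0/3).
Top reduces to 0: gcd > 1, so the symbol is 0.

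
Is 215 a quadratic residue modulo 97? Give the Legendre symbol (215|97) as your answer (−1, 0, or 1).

Euler's criterion: (215/97) ≡ 21^48 (mod 97).
21^2 ≡ 53 (mod 97)
21^4 ≡ 93 (mod 97)
21^8 ≡ 16 (mod 97)
21^16 ≡ 62 (mod 97)
21^32 ≡ 61 (mod 97)
21^48 = 21^(32+16) ≡ 96 (mod 97).
Result is 96 ≡ −1, so (215/97) = −1.

-1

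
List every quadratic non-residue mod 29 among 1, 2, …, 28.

Square k = 1,…,14 (k and 29−k give the same square):
1²=1, 2²=4, 3²=9, 4²=16, 5²=25, 6²≡7, 7²≡20, 8²≡6, 9²≡23, 10²≡13, 11²≡5, 12²≡28, 13²≡24, 14²≡22 (mod 29).
The residues are {1, 4, 5, 6, 7, 9, 13, 16, 20, 22, 23, 24, 25, 28}; the non-residues are the remaining 14 nonzero classes.

2 3 8 10 11 12 14 15 17 18 19 21 26 27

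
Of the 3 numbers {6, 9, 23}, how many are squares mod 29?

(6/29) = +1 → QR.
(9/29) = +1 → QR.
(23/29) = +1 → QR.
Total quadratic residues among the 3: 3.

3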